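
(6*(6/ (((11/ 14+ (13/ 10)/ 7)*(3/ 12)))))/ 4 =630/ 17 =37.06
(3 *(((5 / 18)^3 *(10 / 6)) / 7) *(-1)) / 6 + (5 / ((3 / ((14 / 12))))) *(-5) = -2382025 / 244944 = -9.72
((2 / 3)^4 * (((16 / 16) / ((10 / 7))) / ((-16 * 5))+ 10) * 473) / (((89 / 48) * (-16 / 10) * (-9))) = 3780689 / 108135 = 34.96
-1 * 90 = -90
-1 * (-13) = 13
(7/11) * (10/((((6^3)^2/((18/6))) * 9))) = 35/769824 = 0.00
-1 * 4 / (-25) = 0.16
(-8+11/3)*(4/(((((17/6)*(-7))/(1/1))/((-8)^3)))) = -447.46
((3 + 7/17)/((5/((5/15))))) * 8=464/255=1.82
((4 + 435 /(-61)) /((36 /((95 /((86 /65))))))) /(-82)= 0.08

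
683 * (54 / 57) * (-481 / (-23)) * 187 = 1105808418 / 437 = 2530454.05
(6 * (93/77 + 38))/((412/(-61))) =-552477/15862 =-34.83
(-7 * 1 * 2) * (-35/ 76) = 245/ 38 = 6.45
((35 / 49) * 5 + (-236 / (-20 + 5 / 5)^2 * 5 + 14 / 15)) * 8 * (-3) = -374824 / 12635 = -29.67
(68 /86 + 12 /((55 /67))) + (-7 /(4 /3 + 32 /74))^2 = 57709693 /1854160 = 31.12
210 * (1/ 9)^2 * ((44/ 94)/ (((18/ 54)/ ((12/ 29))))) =6160/ 4089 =1.51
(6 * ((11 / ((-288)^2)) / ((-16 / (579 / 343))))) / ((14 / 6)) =-2123 / 59006976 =-0.00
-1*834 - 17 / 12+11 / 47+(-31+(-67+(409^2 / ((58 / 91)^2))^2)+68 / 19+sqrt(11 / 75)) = sqrt(33) / 15+5140809521010226727267 / 30316892784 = 169569142776.23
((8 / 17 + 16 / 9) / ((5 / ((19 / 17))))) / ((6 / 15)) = 3268 / 2601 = 1.26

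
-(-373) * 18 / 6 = 1119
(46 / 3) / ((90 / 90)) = 46 / 3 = 15.33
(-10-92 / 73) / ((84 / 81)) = -11097 / 1022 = -10.86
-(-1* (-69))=-69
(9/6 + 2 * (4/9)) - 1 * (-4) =6.39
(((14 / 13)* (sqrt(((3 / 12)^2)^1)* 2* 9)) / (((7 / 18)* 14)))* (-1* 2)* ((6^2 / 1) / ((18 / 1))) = -324 / 91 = -3.56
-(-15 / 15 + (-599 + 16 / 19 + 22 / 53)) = 602934 / 1007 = 598.74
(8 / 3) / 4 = 0.67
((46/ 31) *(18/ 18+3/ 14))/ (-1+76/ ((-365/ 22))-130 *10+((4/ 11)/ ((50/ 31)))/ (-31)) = -7849325/ 5687500777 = -0.00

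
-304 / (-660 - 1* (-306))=152 / 177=0.86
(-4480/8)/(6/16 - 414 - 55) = 4480/3749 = 1.19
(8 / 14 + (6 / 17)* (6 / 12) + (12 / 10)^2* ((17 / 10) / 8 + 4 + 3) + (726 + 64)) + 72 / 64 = 95468809 / 119000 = 802.26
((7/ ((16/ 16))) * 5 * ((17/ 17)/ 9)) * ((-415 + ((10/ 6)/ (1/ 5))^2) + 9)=-106015/ 81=-1308.83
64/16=4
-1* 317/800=-317/800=-0.40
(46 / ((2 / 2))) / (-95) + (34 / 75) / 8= -2437 / 5700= -0.43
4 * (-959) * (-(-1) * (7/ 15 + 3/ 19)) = -682808/ 285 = -2395.82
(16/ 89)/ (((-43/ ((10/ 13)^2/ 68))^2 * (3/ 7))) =70000/ 4074923167107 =0.00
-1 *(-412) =412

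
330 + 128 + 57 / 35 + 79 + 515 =36877 / 35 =1053.63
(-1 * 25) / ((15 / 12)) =-20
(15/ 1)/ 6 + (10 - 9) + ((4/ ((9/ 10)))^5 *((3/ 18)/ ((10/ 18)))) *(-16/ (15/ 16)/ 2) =-523874657/ 118098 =-4435.93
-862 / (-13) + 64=1694 / 13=130.31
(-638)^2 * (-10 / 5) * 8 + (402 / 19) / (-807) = -33286430278 / 5111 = -6512704.03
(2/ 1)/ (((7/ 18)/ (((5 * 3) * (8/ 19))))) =4320/ 133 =32.48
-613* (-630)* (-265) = -102340350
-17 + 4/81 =-1373/81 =-16.95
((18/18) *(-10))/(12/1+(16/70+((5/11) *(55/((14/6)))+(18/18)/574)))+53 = 3461403/65851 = 52.56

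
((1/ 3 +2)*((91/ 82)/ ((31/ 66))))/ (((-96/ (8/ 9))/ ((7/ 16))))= -49049/ 2196288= -0.02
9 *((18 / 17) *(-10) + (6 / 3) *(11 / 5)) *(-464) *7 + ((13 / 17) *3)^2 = 261400149 / 1445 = 180899.76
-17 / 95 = -0.18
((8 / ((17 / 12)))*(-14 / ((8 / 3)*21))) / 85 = -24 / 1445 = -0.02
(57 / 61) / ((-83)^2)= 57 / 420229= 0.00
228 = 228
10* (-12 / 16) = -15 / 2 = -7.50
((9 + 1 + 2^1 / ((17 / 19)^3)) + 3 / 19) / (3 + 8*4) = 172693 / 466735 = 0.37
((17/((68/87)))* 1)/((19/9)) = 783/76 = 10.30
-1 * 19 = -19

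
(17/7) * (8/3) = 136/21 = 6.48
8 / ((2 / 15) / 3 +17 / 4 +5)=1440 / 1673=0.86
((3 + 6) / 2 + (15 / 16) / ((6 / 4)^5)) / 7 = 107 / 162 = 0.66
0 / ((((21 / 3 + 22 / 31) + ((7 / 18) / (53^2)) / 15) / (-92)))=0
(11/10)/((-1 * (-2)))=11/20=0.55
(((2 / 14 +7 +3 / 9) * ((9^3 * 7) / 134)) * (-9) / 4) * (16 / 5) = -2049.90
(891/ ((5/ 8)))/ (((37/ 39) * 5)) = 277992/ 925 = 300.53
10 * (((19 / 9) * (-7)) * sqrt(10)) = -1330 * sqrt(10) / 9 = -467.31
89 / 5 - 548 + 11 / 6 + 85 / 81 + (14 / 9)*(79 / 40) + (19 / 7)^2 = -41029753 / 79380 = -516.88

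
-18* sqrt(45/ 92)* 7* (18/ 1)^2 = -61236* sqrt(115)/ 23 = -28551.43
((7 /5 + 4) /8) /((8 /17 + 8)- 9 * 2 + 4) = -459 /3760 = -0.12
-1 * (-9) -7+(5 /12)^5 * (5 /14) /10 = 13937717 /6967296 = 2.00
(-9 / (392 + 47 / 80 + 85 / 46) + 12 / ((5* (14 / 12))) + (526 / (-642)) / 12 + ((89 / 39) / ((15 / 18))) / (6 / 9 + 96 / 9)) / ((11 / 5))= 47739293351227 / 47573259057324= 1.00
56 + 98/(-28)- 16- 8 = 57/2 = 28.50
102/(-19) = -102/19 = -5.37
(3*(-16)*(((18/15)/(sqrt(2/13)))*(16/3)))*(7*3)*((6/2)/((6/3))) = -24192*sqrt(26)/5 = -24671.10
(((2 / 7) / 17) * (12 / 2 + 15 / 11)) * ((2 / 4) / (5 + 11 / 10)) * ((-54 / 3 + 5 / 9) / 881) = -14130 / 70346969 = -0.00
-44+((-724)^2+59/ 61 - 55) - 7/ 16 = 511499669/ 976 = 524077.53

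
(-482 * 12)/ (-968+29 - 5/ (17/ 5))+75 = 324357/ 3997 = 81.15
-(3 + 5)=-8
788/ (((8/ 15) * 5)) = 295.50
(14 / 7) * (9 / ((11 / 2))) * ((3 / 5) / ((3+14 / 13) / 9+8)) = 0.23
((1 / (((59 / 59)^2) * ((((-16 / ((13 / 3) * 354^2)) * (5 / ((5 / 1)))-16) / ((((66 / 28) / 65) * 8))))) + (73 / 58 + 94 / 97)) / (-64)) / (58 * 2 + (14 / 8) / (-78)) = -837674152809 / 2813993386195600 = -0.00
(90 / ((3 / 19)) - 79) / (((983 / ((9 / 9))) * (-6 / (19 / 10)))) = -9329 / 58980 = -0.16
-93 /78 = -1.19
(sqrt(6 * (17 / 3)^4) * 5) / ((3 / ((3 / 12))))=1445 * sqrt(6) / 108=32.77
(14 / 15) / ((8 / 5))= 7 / 12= 0.58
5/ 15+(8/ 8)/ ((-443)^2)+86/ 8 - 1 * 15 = -9223691/ 2354988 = -3.92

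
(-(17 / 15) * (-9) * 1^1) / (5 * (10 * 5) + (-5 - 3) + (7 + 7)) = 51 / 1280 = 0.04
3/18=1/6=0.17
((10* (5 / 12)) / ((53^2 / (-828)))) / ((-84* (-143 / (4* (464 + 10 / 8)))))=-1070075 / 5623618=-0.19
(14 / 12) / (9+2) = 7 / 66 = 0.11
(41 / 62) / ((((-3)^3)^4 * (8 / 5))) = 205 / 263594736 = 0.00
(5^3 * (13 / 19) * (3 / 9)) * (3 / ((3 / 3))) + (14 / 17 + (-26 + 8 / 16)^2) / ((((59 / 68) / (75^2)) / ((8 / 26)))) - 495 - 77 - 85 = 1298180.16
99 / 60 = 33 / 20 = 1.65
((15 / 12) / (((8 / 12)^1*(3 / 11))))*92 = 1265 / 2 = 632.50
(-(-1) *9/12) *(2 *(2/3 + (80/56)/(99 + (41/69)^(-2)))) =1.02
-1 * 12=-12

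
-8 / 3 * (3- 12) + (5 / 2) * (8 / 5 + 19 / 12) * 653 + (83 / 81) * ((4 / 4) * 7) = 3387721 / 648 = 5227.96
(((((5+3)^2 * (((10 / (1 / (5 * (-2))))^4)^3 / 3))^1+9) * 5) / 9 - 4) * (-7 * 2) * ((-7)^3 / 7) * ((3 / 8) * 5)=15244444444444444444444450000.00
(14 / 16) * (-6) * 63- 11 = -1367 / 4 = -341.75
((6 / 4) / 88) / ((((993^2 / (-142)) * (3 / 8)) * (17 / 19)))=-1349 / 184391163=-0.00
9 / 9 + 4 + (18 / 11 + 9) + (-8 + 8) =172 / 11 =15.64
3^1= 3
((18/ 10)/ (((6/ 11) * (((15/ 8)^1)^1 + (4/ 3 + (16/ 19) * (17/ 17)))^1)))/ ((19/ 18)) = 7128/ 9235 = 0.77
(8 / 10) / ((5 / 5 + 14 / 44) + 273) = 88 / 30175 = 0.00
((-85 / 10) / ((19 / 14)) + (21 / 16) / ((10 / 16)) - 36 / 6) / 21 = -1931 / 3990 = -0.48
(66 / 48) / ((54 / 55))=605 / 432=1.40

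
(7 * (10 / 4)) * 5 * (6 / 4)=525 / 4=131.25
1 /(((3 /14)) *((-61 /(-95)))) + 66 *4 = 49642 /183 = 271.27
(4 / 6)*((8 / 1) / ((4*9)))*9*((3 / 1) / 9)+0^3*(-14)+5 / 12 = 0.86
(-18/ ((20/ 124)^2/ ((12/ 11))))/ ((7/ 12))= -1293.98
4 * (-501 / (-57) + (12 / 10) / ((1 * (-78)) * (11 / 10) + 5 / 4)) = 3124 / 89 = 35.10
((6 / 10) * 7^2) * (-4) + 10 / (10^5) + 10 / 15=-3507997 / 30000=-116.93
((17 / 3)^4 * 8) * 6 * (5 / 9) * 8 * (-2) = -439946.01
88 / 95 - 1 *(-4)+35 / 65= 6749 / 1235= 5.46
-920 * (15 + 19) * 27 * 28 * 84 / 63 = -31530240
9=9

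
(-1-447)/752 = -28/47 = -0.60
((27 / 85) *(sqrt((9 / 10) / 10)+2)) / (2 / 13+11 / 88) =32292 / 12325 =2.62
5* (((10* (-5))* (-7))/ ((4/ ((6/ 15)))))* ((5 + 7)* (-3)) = -6300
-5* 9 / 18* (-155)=775 / 2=387.50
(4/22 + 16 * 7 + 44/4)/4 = 30.80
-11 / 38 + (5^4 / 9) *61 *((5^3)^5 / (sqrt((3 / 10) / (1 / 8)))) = -11 / 38 + 1163482666015625 *sqrt(15) / 54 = 83447203501472.34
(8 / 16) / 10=1 / 20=0.05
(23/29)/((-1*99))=-23/2871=-0.01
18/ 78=3/ 13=0.23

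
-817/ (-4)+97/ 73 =60029/ 292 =205.58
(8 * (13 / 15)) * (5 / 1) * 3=104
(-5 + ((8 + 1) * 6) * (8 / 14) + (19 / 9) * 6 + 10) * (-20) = -20380 / 21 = -970.48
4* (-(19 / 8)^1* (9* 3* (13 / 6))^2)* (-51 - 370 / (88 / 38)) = 1206041967 / 176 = 6852511.18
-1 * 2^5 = -32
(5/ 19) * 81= 405/ 19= 21.32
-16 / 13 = -1.23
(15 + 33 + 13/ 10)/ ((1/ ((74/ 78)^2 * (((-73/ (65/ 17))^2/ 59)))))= 1039426848277/ 3791472750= 274.15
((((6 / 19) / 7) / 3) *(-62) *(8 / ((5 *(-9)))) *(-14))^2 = 3936256 / 731025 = 5.38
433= 433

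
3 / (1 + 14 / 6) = 9 / 10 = 0.90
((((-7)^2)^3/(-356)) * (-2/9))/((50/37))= 4353013/80100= 54.34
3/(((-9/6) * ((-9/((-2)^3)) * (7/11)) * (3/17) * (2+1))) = -2992/567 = -5.28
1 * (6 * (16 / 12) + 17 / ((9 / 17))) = 361 / 9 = 40.11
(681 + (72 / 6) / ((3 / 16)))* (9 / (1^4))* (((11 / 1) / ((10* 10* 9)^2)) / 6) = 1639 / 108000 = 0.02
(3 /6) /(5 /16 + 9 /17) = 136 /229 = 0.59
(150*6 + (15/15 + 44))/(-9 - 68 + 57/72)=-22680/1829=-12.40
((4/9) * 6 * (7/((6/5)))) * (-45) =-700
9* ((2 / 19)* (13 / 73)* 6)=1404 / 1387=1.01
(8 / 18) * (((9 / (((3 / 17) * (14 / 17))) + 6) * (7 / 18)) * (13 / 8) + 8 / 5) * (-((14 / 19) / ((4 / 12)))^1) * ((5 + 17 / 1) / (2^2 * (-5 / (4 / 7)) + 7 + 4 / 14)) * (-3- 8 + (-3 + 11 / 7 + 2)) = -362.14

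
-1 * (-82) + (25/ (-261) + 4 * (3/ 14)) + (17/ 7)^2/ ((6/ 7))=327553/ 3654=89.64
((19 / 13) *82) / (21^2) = 1558 / 5733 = 0.27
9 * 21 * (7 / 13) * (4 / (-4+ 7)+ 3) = 441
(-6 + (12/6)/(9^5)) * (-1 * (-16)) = -5668672/59049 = -96.00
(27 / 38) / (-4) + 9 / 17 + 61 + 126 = 187.35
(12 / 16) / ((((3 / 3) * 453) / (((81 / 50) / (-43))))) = -81 / 1298600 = -0.00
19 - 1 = 18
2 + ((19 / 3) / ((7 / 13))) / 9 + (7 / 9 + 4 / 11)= 9248 / 2079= 4.45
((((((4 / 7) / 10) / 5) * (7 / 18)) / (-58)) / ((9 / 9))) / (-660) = 1 / 8613000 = 0.00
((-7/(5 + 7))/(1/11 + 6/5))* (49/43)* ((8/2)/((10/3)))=-3773/6106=-0.62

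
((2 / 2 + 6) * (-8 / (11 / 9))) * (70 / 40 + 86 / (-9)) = 3934 / 11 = 357.64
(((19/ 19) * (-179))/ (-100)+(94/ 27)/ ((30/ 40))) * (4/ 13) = 52099/ 26325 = 1.98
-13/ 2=-6.50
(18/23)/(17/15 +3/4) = 1080/2599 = 0.42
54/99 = 6/11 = 0.55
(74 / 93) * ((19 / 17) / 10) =703 / 7905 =0.09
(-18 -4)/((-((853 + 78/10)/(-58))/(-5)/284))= 566225/269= 2104.93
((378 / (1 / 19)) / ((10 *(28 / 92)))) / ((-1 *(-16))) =11799 / 80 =147.49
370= 370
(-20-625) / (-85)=129 / 17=7.59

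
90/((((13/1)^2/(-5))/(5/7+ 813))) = -2563200/1183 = -2166.69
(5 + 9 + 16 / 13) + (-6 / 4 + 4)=461 / 26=17.73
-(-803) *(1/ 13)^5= 803/ 371293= 0.00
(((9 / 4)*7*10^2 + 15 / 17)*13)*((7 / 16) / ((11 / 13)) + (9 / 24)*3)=2960295 / 88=33639.72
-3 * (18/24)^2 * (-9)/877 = 243/14032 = 0.02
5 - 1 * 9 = -4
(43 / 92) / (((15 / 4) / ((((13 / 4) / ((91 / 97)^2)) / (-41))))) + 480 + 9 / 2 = 17461682783 / 36041460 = 484.49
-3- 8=-11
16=16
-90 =-90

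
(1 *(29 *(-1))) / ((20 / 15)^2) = -261 / 16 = -16.31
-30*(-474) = 14220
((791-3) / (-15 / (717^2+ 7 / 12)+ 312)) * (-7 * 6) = -486123110 / 4582741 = -106.08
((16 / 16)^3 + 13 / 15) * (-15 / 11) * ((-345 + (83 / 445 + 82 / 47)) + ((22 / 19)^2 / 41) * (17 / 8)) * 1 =2973036287382 / 3405192065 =873.09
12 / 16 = 3 / 4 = 0.75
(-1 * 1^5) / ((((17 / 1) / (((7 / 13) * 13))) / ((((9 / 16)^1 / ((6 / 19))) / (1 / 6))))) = -1197 / 272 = -4.40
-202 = -202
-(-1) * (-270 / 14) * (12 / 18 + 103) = -13995 / 7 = -1999.29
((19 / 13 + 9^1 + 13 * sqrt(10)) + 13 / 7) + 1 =1212 / 91 + 13 * sqrt(10) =54.43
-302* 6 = -1812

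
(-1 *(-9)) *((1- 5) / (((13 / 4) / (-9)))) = 1296 / 13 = 99.69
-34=-34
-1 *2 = -2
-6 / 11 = -0.55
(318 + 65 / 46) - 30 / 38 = 278477 / 874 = 318.62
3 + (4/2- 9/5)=16/5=3.20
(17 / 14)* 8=68 / 7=9.71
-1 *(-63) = 63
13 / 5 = 2.60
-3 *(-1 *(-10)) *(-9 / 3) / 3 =30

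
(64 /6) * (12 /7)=128 /7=18.29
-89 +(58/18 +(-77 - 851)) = -9124/9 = -1013.78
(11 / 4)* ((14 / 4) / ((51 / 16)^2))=2464 / 2601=0.95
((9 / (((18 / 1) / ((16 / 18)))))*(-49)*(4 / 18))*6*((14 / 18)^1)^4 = -1882384 / 177147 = -10.63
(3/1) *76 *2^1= 456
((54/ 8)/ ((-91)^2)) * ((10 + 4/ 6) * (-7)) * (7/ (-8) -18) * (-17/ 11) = -23103/ 13013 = -1.78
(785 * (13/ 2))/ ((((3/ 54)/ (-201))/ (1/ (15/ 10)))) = -12307230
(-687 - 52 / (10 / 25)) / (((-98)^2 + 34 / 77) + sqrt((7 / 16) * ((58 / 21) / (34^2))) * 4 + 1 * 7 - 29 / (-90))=-108990703927406070 / 1282243451956975531 + 111169639350 * sqrt(174) / 1282243451956975531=-0.08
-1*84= -84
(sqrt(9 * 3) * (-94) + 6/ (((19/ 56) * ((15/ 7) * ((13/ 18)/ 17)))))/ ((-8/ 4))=-119952/ 1235 + 141 * sqrt(3)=147.09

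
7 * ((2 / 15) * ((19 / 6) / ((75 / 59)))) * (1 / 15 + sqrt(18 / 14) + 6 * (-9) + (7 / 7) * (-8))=-7289863 / 50625 + 1121 * sqrt(7) / 1125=-141.36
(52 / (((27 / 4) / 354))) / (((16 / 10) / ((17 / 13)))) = 20060 / 9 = 2228.89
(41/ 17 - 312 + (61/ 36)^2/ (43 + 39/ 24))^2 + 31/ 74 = 11856553104330043/ 123756547572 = 95805.46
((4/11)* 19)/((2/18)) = 684/11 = 62.18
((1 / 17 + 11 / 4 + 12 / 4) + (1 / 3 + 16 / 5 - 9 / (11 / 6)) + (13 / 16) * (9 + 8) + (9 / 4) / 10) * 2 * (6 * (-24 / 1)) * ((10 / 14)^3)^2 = -15542981250 / 22000363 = -706.49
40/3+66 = 238/3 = 79.33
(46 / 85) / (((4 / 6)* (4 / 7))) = 483 / 340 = 1.42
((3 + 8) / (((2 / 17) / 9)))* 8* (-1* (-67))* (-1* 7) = -3157308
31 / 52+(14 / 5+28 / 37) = 39951 / 9620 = 4.15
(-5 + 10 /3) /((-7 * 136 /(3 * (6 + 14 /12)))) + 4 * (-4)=-91177 /5712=-15.96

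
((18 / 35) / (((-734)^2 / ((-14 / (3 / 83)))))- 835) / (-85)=562326824 / 57242825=9.82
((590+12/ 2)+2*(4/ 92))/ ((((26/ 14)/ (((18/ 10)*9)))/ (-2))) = -3109428/ 299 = -10399.42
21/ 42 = 1/ 2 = 0.50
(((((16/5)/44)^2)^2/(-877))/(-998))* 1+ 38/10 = 15217191064753/4004523964375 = 3.80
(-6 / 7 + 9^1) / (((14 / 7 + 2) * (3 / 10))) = 95 / 14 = 6.79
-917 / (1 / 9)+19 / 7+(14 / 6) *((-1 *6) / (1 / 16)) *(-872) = 1309544 / 7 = 187077.71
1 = 1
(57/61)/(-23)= -57/1403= -0.04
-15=-15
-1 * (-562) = 562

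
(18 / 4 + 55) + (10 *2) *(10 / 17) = 2423 / 34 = 71.26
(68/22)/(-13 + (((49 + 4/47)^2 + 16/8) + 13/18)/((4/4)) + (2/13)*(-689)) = 1351908/1002947495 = 0.00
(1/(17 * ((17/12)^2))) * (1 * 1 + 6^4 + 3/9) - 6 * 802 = -23454540/4913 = -4773.98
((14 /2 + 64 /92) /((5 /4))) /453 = 236 /17365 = 0.01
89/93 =0.96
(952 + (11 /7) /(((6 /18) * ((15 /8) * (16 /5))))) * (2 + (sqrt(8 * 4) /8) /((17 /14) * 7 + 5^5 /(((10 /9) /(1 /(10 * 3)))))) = 13339 * sqrt(2) /2863 + 13339 /7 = 1912.16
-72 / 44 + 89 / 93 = -695 / 1023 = -0.68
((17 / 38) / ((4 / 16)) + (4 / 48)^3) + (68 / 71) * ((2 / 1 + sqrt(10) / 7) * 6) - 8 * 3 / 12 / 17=15.76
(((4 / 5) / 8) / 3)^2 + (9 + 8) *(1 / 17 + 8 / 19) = 139519 / 17100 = 8.16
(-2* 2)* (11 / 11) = -4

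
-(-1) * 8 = 8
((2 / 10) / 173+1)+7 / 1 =6921 / 865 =8.00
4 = 4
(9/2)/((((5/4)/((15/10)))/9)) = 243/5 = 48.60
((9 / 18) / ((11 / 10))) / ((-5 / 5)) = -5 / 11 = -0.45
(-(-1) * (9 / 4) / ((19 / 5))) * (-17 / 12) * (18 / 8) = -2295 / 1216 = -1.89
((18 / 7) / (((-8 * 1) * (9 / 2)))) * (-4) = 2 / 7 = 0.29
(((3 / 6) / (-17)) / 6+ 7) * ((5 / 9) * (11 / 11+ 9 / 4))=92755 / 7344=12.63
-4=-4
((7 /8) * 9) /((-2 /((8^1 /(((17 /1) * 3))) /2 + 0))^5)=-28 /38336139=-0.00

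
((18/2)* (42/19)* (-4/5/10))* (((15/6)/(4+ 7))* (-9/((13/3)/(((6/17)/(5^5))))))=61236/721703125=0.00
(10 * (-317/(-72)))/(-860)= -317/6192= -0.05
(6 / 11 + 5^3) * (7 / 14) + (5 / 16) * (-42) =4369 / 88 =49.65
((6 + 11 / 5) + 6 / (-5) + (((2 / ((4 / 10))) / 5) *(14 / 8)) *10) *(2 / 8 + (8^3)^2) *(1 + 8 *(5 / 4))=565183003 / 8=70647875.38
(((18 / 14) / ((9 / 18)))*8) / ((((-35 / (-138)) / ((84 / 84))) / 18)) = 357696 / 245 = 1459.98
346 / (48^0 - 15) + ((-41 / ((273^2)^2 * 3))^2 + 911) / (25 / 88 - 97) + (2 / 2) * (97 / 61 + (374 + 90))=62200111930846113328058465918 / 144163099581303915440514459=431.46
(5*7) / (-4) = -35 / 4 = -8.75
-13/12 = -1.08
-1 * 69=-69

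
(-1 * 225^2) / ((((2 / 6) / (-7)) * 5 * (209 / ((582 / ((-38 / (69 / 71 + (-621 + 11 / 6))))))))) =493774147125 / 51262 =9632362.12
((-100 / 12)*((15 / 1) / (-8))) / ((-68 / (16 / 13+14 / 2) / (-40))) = 75.65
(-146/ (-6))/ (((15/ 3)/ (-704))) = -51392/ 15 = -3426.13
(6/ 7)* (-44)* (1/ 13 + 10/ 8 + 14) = -52602/ 91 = -578.04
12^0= 1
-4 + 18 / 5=-2 / 5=-0.40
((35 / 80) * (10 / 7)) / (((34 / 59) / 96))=1770 / 17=104.12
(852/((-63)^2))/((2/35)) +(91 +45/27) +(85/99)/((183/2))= 96.43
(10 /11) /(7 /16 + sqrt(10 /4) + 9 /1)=24160 /243771-1280*sqrt(10) /243771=0.08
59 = 59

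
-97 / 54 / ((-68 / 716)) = 17363 / 918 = 18.91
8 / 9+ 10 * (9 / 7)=866 / 63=13.75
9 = 9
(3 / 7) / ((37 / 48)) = 0.56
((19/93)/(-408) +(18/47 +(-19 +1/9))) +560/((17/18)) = 341476193/594456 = 574.43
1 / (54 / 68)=34 / 27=1.26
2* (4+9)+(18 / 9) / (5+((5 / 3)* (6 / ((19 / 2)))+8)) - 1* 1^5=25.14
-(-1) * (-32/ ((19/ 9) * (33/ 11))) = -96/ 19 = -5.05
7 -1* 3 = 4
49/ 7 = 7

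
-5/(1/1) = -5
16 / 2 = 8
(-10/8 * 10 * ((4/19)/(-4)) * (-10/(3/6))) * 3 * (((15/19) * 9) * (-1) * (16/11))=1620000/3971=407.96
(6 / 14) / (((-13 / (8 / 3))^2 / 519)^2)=122589184 / 599781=204.39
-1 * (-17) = 17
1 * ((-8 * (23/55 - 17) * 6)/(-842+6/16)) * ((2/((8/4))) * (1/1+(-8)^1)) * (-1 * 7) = -17160192/370315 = -46.34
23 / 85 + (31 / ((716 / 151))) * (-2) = -389651 / 30430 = -12.80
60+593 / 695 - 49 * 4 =-93927 / 695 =-135.15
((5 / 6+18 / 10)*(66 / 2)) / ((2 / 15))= 2607 / 4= 651.75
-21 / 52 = -0.40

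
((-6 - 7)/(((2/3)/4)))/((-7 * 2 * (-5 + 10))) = 39/35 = 1.11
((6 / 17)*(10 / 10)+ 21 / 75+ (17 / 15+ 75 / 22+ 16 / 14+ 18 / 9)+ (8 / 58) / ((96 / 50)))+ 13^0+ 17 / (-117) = 9.24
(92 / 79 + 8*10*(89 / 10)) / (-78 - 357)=-3756 / 2291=-1.64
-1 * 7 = -7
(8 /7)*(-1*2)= -16 /7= -2.29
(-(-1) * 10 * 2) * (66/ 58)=660/ 29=22.76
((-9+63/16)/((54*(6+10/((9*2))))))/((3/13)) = -117/1888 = -0.06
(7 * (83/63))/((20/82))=3403/90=37.81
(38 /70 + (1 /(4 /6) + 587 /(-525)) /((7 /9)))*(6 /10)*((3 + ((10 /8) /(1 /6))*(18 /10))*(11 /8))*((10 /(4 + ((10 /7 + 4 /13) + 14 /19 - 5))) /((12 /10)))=75703771 /950880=79.61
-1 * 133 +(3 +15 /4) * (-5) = -667 /4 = -166.75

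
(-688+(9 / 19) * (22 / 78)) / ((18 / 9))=-169903 / 494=-343.93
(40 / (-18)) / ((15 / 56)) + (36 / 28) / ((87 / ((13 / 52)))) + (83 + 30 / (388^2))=30821802145 / 412565832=74.71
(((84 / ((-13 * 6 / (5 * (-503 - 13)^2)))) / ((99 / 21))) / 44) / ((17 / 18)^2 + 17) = -3522566880 / 9118681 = -386.30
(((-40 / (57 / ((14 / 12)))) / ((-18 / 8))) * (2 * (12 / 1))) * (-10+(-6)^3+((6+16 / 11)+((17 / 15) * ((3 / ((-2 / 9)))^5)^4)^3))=839962206158150277643311700000000000000000000000000000000000000000000.00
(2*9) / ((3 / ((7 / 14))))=3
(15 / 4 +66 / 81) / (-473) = -493 / 51084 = -0.01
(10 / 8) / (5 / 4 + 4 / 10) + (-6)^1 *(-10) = 60.76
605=605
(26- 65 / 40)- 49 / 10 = 779 / 40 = 19.48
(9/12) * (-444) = -333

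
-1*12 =-12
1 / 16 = 0.06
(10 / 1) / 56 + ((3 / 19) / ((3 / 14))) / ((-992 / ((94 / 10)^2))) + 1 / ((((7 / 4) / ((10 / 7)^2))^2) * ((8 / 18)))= 87946455013 / 27718104400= 3.17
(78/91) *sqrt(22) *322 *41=11316 *sqrt(22)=53076.74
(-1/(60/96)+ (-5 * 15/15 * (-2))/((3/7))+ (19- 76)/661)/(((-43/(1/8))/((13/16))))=-2790203/54572160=-0.05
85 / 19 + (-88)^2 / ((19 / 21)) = 162709 / 19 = 8563.63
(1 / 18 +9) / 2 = 163 / 36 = 4.53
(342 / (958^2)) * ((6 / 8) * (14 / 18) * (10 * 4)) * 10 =19950 / 229441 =0.09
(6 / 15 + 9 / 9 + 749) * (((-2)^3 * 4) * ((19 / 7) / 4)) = -81472 / 5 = -16294.40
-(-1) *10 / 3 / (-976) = -5 / 1464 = -0.00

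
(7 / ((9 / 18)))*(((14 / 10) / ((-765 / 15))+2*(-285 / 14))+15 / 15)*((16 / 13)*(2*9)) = -13620288 / 1105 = -12326.05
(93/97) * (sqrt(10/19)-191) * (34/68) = -17763/194 + 93 * sqrt(190)/3686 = -91.21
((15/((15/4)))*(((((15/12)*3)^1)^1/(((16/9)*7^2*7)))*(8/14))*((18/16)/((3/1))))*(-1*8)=-405/9604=-0.04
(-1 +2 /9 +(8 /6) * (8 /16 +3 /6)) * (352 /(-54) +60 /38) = -12670 /4617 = -2.74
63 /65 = 0.97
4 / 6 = 2 / 3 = 0.67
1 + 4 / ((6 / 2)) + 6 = 25 / 3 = 8.33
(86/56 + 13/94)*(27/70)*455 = 773253/2632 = 293.79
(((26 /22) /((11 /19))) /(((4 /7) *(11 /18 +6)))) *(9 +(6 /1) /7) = 153387 /28798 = 5.33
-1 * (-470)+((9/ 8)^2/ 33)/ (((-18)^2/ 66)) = 60161/ 128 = 470.01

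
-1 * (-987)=987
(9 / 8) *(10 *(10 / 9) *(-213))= -5325 / 2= -2662.50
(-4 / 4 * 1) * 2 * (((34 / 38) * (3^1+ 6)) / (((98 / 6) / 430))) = -394740 / 931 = -424.00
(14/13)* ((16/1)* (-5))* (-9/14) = 720/13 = 55.38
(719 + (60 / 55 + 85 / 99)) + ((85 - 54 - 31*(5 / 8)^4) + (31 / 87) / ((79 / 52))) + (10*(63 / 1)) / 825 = 3475506198253 / 4645048320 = 748.22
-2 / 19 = -0.11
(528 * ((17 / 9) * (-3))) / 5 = -2992 / 5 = -598.40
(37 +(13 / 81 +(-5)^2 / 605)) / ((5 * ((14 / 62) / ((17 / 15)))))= 38430421 / 1029105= 37.34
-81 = -81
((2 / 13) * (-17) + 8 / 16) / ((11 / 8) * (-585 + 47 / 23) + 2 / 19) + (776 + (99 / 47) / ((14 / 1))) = 332186412139 / 427990836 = 776.15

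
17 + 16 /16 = 18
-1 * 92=-92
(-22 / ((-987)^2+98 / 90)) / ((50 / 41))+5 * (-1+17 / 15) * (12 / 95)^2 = 4201088289 / 395634827350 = 0.01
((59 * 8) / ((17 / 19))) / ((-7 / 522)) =-39338.62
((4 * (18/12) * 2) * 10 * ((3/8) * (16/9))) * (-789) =-63120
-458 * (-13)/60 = 2977/30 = 99.23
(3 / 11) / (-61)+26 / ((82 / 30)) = 261567 / 27511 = 9.51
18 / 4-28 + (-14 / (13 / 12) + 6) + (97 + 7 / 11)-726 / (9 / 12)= -257625 / 286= -900.79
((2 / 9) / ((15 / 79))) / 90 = 79 / 6075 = 0.01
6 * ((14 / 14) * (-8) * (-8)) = 384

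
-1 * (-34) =34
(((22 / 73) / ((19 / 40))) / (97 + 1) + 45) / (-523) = -3058775 / 35544649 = -0.09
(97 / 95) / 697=97 / 66215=0.00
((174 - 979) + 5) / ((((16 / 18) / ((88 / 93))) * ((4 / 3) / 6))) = -118800 / 31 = -3832.26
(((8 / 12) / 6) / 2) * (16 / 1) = 8 / 9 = 0.89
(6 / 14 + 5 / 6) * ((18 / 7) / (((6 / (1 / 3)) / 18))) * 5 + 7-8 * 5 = -822 / 49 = -16.78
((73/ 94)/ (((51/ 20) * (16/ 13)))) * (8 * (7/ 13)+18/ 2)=63145/ 19176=3.29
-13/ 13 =-1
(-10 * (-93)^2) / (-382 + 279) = 86490 / 103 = 839.71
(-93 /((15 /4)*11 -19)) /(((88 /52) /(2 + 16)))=-43524 /979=-44.46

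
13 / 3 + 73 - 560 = -1448 / 3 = -482.67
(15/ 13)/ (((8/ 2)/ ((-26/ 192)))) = -5/ 128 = -0.04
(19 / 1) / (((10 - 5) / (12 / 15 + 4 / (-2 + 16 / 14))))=-1102 / 75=-14.69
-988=-988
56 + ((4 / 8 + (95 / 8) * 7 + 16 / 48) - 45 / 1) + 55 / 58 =66751 / 696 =95.91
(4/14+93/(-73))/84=-505/42924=-0.01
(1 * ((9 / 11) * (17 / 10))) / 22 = 153 / 2420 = 0.06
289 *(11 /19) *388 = 1233452 /19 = 64918.53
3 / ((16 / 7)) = 21 / 16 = 1.31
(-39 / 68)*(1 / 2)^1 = -0.29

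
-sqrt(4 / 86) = -sqrt(86) / 43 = -0.22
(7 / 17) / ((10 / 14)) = 49 / 85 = 0.58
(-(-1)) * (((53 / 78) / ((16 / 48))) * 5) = 265 / 26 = 10.19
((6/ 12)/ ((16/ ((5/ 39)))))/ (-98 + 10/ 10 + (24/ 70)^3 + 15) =-214375/ 4385499456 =-0.00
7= 7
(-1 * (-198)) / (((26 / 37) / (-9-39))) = -175824 / 13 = -13524.92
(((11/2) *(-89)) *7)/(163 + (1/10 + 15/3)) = -34265/1681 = -20.38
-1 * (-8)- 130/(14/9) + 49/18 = -9179/126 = -72.85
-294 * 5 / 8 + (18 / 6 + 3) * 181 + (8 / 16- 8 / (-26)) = 46959 / 52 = 903.06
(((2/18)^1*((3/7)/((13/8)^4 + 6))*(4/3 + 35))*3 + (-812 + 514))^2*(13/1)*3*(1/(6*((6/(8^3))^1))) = 183506533771315329536/3735544437387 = 49124441.39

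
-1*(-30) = 30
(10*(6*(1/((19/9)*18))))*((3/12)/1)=15/38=0.39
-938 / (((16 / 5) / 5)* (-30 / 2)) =2345 / 24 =97.71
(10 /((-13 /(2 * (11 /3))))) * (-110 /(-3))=-24200 /117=-206.84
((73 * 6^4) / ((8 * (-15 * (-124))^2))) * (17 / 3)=3723 / 192200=0.02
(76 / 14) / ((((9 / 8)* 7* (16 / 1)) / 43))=817 / 441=1.85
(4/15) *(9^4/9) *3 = 2916/5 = 583.20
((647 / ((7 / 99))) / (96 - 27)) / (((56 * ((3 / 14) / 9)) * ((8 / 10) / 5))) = 1601325 / 2576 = 621.63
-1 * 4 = -4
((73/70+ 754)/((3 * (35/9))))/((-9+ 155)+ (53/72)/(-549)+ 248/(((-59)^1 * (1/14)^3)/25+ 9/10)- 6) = 193293455247756/1241925100813075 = 0.16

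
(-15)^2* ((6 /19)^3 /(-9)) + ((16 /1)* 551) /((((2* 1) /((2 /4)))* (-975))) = -3.05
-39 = -39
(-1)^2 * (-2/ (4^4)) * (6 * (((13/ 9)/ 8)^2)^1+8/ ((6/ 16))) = -18601/ 110592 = -0.17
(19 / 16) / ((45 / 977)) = 18563 / 720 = 25.78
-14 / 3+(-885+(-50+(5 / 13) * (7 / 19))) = -696188 / 741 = -939.52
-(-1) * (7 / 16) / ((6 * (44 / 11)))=7 / 384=0.02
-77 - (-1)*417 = 340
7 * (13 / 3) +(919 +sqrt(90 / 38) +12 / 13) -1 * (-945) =3 * sqrt(95) / 19 +73915 / 39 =1896.80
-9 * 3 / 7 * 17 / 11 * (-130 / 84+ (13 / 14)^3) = 85527 / 19208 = 4.45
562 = 562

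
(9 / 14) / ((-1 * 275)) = -9 / 3850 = -0.00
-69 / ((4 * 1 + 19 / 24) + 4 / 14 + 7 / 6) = -11.05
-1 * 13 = -13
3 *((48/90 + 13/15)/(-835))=-21/4175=-0.01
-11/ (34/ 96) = -528/ 17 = -31.06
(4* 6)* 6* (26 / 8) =468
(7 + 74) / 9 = 9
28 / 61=0.46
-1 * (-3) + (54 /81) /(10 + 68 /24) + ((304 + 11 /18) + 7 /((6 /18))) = 328.66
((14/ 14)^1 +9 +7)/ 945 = 17/ 945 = 0.02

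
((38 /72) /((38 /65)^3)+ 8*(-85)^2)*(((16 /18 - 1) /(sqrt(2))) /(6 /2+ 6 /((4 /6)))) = -6009625025*sqrt(2) /22457088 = -378.45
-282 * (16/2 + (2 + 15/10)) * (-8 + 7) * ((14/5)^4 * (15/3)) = 124583088/125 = 996664.70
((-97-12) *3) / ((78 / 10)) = -545 / 13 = -41.92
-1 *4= -4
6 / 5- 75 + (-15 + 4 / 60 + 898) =12139 / 15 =809.27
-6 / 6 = -1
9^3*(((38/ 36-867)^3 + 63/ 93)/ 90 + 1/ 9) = -117394916946701/ 22320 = -5259628895.46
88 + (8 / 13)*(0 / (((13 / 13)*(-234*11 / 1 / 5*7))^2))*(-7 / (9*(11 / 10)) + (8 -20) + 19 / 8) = 88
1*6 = 6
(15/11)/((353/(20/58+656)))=285510/112607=2.54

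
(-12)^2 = 144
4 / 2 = 2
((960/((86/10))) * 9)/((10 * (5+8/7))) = 30240/1849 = 16.35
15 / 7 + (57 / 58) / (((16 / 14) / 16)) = 3228 / 203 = 15.90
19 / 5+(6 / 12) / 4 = 157 / 40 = 3.92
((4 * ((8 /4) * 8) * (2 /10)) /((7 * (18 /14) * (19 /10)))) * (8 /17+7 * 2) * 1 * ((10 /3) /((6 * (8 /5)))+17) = 1638688 /8721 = 187.90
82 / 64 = 1.28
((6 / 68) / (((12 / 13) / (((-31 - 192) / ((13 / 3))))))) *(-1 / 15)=223 / 680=0.33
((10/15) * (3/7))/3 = 0.10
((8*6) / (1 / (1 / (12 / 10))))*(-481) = -19240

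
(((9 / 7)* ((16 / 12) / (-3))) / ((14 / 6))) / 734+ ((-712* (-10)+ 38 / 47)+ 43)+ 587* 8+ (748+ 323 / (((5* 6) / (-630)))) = 4923133696 / 845201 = 5824.81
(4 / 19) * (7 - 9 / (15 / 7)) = 56 / 95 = 0.59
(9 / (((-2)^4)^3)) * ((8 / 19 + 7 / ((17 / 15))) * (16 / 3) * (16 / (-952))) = -6393 / 4919936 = -0.00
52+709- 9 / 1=752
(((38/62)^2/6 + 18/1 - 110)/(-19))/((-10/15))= -530111/73036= -7.26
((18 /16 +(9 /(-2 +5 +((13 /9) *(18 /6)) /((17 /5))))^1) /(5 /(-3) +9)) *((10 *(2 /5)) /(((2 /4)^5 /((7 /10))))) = 236628 /5995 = 39.47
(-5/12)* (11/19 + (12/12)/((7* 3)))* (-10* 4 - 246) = 74.67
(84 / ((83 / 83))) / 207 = 28 / 69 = 0.41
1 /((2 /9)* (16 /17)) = 153 /32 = 4.78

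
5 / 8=0.62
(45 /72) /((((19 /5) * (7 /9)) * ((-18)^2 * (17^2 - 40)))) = 25 /9537696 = 0.00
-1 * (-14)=14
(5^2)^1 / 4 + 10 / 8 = 15 / 2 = 7.50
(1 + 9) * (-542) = -5420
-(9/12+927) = -3711/4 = -927.75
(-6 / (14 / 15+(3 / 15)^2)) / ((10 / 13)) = -585 / 73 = -8.01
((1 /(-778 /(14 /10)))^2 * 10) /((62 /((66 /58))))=1617 /2720751580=0.00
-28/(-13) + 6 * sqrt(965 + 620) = 28/13 + 6 * sqrt(1585) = 241.03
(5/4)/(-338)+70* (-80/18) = -3785645/12168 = -311.11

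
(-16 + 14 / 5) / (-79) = 66 / 395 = 0.17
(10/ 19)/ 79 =10/ 1501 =0.01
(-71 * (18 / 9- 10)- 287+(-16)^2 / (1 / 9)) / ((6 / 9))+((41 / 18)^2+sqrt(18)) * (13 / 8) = 39 * sqrt(2) / 8+10072333 / 2592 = 3892.83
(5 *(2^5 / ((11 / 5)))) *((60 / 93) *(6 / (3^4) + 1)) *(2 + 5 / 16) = 1073000 / 9207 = 116.54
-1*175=-175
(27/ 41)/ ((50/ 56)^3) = 592704/ 640625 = 0.93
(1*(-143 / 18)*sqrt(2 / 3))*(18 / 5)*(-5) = 143*sqrt(6) / 3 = 116.76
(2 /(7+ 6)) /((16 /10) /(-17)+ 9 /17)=170 /481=0.35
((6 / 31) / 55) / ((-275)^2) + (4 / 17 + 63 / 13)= 144800323201 / 28495878125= 5.08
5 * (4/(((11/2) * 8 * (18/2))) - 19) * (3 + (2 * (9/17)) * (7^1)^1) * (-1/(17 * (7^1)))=554600/66759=8.31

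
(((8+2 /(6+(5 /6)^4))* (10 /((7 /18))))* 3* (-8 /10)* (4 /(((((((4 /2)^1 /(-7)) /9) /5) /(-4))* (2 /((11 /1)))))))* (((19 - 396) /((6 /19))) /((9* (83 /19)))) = 150473198304000 /697283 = 215799321.52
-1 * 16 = -16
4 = 4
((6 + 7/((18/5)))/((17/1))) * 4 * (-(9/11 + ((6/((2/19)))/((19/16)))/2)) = -2366/51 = -46.39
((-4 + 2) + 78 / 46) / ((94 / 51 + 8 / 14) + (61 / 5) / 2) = -24990 / 699131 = -0.04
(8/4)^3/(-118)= -4/59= -0.07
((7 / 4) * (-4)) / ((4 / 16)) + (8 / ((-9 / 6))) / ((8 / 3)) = -30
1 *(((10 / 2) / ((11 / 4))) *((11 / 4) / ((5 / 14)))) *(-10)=-140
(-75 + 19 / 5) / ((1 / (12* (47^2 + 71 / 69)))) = -217148608 / 115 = -1888248.77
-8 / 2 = -4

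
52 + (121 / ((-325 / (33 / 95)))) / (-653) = 1048395493 / 20161375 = 52.00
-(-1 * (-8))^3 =-512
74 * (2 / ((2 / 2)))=148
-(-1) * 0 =0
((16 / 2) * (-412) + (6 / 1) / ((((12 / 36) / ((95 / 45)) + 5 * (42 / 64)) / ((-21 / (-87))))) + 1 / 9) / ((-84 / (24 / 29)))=32.47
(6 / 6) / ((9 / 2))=2 / 9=0.22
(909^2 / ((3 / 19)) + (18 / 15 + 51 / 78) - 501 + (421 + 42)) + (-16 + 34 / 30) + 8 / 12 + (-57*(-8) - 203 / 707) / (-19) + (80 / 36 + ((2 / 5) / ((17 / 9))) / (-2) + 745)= 199767898598321 / 38168910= 5233785.79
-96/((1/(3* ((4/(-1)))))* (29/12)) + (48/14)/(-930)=14998924/31465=476.69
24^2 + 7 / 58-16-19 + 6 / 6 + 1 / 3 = 94387 / 174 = 542.45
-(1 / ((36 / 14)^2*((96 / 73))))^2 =-12794929 / 967458816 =-0.01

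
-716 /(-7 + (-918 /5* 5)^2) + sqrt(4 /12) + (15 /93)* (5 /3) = 21001337 /78372681 + sqrt(3) /3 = 0.85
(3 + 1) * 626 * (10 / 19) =25040 / 19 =1317.89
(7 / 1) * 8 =56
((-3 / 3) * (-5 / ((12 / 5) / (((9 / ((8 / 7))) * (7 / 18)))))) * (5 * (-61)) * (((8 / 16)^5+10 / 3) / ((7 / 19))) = -327562375 / 18432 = -17771.40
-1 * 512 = -512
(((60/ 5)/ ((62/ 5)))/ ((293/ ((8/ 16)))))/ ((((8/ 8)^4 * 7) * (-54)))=-5/ 1144458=-0.00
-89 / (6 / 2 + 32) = -89 / 35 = -2.54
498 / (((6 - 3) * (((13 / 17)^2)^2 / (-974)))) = -13504009364 / 28561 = -472812.90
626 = 626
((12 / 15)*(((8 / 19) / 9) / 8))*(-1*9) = -4 / 95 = -0.04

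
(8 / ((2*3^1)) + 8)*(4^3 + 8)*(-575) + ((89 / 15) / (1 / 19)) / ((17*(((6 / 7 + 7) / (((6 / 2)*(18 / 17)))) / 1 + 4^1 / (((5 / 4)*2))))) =-50572978134 / 130883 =-386398.37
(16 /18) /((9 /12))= 32 /27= 1.19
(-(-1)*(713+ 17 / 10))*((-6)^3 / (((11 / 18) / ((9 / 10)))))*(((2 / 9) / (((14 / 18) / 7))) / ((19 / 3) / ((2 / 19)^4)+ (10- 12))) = -6002107776 / 680900825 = -8.81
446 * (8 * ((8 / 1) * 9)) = 256896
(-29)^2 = 841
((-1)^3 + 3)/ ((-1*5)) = -2/ 5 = -0.40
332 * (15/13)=4980/13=383.08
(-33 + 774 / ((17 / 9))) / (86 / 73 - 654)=-66795 / 115736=-0.58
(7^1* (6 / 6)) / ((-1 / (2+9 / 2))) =-91 / 2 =-45.50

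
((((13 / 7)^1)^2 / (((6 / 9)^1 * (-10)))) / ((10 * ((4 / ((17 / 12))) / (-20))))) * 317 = 910741 / 7840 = 116.17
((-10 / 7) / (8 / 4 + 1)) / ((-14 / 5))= 25 / 147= 0.17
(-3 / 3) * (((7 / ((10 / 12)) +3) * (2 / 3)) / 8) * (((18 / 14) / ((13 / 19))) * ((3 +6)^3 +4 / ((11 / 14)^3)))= -637632495 / 484484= -1316.11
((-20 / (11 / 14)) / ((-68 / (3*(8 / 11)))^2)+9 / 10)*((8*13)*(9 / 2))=408.94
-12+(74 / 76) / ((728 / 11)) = -11.99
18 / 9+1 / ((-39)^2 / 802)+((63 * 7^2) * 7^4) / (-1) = -11273476283 / 1521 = -7411884.47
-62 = -62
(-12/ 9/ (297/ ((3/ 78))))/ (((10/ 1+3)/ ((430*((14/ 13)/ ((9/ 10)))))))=-120400/ 17617743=-0.01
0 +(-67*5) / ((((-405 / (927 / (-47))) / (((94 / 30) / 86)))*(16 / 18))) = -6901 / 10320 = -0.67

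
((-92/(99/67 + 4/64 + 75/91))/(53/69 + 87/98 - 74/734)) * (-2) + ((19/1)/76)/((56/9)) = 50.09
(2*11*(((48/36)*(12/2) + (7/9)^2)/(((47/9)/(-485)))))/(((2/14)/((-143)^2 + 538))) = -1092560763910/423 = -2582885966.69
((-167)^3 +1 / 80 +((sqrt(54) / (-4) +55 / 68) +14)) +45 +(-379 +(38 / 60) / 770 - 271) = -7316869931773 / 1570800 - 3 * sqrt(6) / 4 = -4658055.01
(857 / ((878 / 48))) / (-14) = -10284 / 3073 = -3.35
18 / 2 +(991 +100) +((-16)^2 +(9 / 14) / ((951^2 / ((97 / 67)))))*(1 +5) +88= 128380325175 / 47129341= 2724.00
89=89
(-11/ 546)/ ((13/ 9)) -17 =-40255/ 2366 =-17.01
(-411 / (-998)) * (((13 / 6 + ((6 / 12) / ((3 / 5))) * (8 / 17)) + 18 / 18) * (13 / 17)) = 646503 / 576844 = 1.12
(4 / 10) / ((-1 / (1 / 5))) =-2 / 25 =-0.08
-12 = -12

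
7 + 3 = 10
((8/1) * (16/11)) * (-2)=-256/11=-23.27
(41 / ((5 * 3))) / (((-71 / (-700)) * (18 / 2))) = 5740 / 1917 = 2.99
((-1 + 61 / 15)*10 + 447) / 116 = 4.12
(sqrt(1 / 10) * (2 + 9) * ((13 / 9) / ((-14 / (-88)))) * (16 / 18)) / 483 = 25168 * sqrt(10) / 1369305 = 0.06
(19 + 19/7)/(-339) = -152/2373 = -0.06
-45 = -45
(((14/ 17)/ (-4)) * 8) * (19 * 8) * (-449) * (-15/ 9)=-9554720/ 51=-187347.45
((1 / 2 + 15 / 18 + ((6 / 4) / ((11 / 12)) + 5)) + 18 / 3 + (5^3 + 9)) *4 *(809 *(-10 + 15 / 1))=79006940 / 33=2394149.70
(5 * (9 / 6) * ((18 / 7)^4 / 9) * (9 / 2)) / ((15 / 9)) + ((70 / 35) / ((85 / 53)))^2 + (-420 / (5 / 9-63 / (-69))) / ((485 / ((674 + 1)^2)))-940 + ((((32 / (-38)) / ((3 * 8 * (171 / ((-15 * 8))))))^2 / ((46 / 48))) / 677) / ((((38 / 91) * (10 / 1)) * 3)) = -5664987689009344388315105393 / 21019930000310182781700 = -269505.54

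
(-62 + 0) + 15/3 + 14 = -43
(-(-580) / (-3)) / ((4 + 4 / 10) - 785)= 2900 / 11709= 0.25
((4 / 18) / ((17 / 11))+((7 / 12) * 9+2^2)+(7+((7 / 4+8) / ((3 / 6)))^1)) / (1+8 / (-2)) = -11.96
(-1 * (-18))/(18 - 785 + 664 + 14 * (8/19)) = -38/205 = -0.19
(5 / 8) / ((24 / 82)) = 205 / 96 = 2.14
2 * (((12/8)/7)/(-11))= -3/77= -0.04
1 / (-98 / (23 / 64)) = -23 / 6272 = -0.00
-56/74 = -28/37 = -0.76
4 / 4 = 1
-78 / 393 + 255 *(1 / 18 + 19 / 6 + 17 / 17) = 423052 / 393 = 1076.47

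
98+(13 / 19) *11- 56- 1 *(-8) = 1093 / 19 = 57.53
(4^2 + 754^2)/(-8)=-142133/2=-71066.50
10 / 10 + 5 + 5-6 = 5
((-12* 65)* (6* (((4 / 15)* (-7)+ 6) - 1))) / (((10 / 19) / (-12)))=334339.20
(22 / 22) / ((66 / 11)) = 1 / 6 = 0.17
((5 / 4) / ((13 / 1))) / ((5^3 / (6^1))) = 3 / 650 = 0.00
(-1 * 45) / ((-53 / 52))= 2340 / 53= 44.15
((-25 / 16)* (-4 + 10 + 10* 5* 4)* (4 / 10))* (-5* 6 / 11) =7725 / 22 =351.14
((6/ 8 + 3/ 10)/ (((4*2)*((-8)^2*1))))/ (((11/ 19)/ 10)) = 399/ 11264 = 0.04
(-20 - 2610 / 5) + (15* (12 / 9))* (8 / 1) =-382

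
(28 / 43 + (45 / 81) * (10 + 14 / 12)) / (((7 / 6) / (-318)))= -1687202 / 903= -1868.44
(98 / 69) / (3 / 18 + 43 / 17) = 3332 / 6325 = 0.53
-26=-26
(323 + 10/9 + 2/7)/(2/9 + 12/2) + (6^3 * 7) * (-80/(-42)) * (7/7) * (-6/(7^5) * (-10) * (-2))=31.57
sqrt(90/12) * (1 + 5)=3 * sqrt(30)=16.43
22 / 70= 11 / 35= 0.31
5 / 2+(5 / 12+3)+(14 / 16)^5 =632053 / 98304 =6.43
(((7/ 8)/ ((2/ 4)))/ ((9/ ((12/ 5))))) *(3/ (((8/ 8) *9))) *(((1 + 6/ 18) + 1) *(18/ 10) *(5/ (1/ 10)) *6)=196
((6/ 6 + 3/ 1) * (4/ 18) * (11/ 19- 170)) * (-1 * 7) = 60088/ 57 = 1054.18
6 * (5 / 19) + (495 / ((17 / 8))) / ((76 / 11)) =600 / 17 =35.29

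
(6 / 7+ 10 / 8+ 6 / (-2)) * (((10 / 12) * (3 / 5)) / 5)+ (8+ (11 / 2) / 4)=65 / 7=9.29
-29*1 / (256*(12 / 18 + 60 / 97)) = -8439 / 95744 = -0.09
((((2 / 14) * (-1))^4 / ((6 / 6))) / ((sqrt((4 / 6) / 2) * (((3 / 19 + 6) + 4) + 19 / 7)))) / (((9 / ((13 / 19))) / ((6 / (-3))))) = -13 * sqrt(3) / 2642472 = -0.00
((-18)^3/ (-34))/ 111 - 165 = -102813/ 629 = -163.45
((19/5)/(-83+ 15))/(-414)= 0.00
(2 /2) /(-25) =-1 /25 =-0.04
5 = 5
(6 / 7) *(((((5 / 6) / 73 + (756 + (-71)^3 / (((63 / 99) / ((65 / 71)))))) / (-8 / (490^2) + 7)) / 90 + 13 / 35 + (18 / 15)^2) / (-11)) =472058550078431 / 7439646163950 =63.45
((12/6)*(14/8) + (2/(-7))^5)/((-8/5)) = -587925/268912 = -2.19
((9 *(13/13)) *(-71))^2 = 408321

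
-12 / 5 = -2.40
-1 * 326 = -326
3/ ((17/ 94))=16.59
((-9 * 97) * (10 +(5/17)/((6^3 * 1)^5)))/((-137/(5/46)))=38766751978293625/5596977570840576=6.93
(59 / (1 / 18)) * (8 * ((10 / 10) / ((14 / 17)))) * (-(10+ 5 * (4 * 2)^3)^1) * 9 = -238622297.14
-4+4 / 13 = -48 / 13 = -3.69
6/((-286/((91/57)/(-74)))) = 7/15466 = 0.00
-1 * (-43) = 43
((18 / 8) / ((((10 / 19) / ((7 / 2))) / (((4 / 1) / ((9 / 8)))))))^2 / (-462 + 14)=-2527 / 400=-6.32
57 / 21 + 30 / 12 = 73 / 14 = 5.21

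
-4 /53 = -0.08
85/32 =2.66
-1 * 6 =-6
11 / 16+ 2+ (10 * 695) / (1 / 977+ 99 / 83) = 4510740929 / 774448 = 5824.46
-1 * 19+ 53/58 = -18.09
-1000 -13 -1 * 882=-1895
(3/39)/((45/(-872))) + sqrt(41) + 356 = sqrt(41) + 207388/585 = 360.91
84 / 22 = 42 / 11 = 3.82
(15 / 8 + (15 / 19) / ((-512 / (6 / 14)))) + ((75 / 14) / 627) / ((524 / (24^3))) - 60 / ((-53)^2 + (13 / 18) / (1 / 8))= 67099144395 / 32283564544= 2.08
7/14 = 1/2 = 0.50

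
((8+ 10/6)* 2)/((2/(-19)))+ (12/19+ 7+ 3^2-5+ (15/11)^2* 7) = -1096751/6897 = -159.02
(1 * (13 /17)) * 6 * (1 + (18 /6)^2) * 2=1560 /17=91.76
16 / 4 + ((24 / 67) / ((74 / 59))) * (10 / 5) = 11332 / 2479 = 4.57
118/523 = 0.23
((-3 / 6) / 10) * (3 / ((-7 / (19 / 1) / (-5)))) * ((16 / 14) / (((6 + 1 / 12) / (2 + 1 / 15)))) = -14136 / 17885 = -0.79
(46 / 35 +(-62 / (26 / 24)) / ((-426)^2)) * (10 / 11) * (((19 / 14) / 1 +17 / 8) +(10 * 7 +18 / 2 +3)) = 983661482 / 9633351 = 102.11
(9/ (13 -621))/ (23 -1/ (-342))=-0.00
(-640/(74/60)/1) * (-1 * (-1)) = -19200/37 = -518.92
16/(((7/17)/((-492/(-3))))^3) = 346735485952/343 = 1010890629.60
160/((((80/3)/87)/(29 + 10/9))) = 15718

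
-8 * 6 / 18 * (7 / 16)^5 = -16807 / 393216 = -0.04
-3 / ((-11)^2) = -3 / 121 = -0.02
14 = 14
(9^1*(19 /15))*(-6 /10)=-171 /25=-6.84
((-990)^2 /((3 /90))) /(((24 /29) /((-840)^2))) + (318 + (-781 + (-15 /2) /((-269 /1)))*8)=25068997794070.22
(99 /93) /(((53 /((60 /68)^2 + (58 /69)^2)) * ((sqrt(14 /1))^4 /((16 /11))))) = 8173684 /36923972001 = 0.00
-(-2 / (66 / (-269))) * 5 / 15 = -269 / 99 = -2.72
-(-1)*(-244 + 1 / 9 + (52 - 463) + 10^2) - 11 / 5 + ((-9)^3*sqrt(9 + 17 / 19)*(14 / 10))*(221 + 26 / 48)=-9044217*sqrt(893) / 380 - 25069 / 45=-711792.07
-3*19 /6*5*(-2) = 95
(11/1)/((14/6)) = 33/7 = 4.71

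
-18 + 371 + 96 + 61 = 510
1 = 1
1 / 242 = 0.00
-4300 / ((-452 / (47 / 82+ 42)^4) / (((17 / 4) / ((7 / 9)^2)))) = 219857760444237934275 / 1001359274048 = 219559319.16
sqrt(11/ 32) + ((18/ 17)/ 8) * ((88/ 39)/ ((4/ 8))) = sqrt(22)/ 8 + 132/ 221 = 1.18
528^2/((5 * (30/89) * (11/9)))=3383424/25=135336.96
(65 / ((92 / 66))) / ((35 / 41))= 17589 / 322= 54.62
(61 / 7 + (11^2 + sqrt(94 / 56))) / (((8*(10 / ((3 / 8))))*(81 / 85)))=17*sqrt(329) / 48384 + 3859 / 6048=0.64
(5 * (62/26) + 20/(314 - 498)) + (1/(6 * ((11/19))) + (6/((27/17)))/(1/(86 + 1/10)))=5548032/16445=337.37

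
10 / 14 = 5 / 7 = 0.71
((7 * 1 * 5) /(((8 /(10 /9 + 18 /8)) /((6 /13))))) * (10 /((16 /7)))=29.69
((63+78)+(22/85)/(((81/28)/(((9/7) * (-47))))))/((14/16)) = 829832/5355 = 154.96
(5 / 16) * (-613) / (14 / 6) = -9195 / 112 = -82.10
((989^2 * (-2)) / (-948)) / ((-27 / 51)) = -16628057 / 4266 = -3897.81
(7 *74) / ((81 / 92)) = 47656 / 81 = 588.35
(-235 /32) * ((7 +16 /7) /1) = -15275 /224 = -68.19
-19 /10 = -1.90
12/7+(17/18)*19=19.66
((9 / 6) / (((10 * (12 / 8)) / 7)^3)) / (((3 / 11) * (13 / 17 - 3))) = -64141 / 256500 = -0.25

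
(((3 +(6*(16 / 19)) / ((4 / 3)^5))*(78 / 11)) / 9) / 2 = 11063 / 6688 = 1.65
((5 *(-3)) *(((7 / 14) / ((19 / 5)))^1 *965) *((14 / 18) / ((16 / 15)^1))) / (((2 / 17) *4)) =-14354375 / 4864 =-2951.15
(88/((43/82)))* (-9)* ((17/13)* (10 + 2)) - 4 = -13250812/559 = -23704.49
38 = 38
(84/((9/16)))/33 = 448/99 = 4.53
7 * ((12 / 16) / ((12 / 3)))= 21 / 16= 1.31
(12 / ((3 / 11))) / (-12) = -11 / 3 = -3.67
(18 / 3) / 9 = 2 / 3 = 0.67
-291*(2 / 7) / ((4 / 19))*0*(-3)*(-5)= 0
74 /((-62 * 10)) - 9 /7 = -3049 /2170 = -1.41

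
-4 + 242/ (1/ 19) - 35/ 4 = 18341/ 4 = 4585.25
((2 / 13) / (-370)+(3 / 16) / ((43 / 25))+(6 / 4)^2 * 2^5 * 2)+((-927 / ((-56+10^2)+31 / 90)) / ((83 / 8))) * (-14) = 7265214274207 / 42161881840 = 172.32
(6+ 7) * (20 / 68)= 65 / 17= 3.82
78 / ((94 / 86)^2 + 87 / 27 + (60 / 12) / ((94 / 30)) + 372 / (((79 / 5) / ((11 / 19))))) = 91569864906 / 23061024589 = 3.97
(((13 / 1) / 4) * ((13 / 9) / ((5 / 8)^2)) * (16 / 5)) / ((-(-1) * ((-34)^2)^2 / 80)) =43264 / 18792225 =0.00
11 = 11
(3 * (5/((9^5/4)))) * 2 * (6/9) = 80/59049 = 0.00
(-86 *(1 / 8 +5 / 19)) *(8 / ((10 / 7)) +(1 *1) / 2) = -154757 / 760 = -203.63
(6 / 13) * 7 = 42 / 13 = 3.23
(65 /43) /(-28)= -65 /1204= -0.05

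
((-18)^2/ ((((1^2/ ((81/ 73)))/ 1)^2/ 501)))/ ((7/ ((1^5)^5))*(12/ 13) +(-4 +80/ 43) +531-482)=595339340076/ 158841503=3748.01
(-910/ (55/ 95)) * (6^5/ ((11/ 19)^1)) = -2554493760/ 121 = -21111518.68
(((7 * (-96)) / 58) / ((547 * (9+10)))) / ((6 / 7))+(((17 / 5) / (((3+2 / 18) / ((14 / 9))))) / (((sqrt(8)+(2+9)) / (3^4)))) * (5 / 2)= 4565083175 / 136231444 - 1377 * sqrt(2) / 226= 24.89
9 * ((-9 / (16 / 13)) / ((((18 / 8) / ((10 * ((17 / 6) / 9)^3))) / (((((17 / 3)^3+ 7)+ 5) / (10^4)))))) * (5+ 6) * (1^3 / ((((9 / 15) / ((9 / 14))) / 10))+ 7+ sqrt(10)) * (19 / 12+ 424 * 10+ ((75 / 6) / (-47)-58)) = -269108234963582443 / 1865003616000-8680910805276853 * sqrt(10) / 1065716352000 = -170052.36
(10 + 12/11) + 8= 210/11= 19.09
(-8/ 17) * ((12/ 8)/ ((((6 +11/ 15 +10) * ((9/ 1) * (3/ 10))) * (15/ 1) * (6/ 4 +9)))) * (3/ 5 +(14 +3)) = -1408/ 806463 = -0.00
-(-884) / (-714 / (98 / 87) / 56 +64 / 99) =-34306272 / 414175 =-82.83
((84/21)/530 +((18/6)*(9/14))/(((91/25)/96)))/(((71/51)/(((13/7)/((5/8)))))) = 108.58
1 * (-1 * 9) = -9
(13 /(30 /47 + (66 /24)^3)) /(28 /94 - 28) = -918944 /41974527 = -0.02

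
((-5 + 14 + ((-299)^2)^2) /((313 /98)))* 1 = 783268803380 /313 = 2502456240.83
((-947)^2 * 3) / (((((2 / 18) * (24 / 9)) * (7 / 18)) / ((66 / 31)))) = 21574534113 / 434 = 49710908.09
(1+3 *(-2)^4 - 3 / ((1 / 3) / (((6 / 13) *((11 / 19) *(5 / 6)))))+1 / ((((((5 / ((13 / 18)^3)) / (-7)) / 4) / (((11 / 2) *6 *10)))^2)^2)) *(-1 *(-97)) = 19622386060492771656800815 / 861235747047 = 22783989317412.67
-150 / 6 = -25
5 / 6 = 0.83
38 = 38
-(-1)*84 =84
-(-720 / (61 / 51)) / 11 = 36720 / 671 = 54.72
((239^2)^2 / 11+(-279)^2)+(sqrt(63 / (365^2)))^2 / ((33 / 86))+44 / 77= 3043612292531442 / 10258325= 296696808.94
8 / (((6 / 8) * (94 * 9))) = 16 / 1269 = 0.01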